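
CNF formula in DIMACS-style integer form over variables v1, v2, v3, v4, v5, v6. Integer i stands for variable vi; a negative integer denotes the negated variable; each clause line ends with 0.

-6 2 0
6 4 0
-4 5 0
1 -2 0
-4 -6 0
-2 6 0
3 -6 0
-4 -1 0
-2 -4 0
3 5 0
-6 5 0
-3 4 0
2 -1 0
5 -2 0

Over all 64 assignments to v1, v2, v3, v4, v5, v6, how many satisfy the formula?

Satisfying assignments:
  v1=0 v2=0 v3=0 v4=1 v5=1 v6=0
  v1=0 v2=0 v3=1 v4=1 v5=1 v6=0
That's 2 in total.

2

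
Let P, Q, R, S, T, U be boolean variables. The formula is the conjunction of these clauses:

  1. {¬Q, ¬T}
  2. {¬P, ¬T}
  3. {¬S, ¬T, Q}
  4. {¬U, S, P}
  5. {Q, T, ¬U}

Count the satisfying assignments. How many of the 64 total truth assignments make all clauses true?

24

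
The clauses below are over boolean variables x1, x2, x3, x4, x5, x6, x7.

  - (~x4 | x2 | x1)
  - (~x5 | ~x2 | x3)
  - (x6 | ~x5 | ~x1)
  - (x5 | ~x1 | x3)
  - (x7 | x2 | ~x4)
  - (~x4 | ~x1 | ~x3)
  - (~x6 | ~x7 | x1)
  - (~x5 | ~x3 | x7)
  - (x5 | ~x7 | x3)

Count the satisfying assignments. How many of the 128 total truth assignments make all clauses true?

34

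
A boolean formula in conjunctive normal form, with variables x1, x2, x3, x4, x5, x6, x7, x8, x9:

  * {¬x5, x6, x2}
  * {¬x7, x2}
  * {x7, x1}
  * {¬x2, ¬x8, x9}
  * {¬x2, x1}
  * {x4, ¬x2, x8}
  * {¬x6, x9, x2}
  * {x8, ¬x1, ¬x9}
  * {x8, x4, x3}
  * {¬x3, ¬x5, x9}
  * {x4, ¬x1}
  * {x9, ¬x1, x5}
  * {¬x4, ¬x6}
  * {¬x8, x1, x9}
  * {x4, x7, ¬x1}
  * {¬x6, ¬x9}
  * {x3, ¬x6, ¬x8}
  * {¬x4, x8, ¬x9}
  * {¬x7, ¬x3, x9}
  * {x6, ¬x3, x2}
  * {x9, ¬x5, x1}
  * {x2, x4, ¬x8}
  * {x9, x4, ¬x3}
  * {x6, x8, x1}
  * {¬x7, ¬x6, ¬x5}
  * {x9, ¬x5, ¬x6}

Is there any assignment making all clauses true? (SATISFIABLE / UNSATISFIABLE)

Set x1 = True and propagate.
  then x4 is forced to True.
  then x6 is forced to False.
The remaining clauses are satisfied by x2 = True, x3 = False, x5 = True, x7 = True, x8 = True, x9 = True.
So x1=True, x2=True, x3=False, x4=True, x5=True, x6=False, x7=True, x8=True, x9=True is a satisfying assignment.

SATISFIABLE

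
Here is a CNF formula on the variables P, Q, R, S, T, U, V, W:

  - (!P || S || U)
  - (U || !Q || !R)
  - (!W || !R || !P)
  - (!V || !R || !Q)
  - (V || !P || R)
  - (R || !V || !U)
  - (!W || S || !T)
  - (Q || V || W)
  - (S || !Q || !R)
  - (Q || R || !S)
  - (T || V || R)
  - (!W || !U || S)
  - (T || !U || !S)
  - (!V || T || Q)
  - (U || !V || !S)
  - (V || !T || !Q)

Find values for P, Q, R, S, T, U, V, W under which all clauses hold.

P occurs only negated in the remaining clauses — set P = False.
Try Q = False.
Branch on R: take R = True.
For the remaining variables, S = False, T = True, U = True, V = True, W = False works.

P=False, Q=False, R=True, S=False, T=True, U=True, V=True, W=False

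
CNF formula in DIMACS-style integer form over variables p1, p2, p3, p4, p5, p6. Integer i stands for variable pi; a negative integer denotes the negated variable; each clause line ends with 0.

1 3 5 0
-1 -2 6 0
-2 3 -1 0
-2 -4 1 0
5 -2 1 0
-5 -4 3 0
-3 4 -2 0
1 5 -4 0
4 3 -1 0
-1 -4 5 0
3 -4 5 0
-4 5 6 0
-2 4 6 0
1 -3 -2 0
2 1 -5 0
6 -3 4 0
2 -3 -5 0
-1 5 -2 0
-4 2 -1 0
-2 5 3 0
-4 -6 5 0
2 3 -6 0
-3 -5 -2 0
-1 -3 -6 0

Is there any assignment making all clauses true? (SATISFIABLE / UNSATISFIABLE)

Set p1 = False and propagate.
Set p2 = True and propagate.
  then p4 is forced to False.
  then p5 is forced to True.
  then p3 is forced to False.
  then p6 is forced to True.
So p1=False, p2=True, p3=False, p4=False, p5=True, p6=True is a satisfying assignment.

SATISFIABLE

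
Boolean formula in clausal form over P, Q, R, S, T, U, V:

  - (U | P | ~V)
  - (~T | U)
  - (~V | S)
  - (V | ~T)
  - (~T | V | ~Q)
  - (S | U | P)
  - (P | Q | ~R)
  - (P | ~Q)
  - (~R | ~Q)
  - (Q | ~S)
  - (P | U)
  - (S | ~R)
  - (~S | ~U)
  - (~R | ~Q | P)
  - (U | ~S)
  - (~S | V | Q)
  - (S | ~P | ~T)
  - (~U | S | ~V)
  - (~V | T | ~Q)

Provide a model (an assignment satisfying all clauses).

P = True, Q = False, R = False, S = False, T = False, U = False, V = False

Check each clause:
  1. (P | U | ~V) — P is true.
  2. (U | ~T) — ~T is true.
  3. (S | ~V) — ~V is true.
  4. (~T | V) — ~T is true.
  5. (~T | ~Q | V) — ~T is true.
  6. (P | S | U) — P is true.
  7. (P | ~R | Q) — P is true.
  8. (P | ~Q) — P is true.
  9. (~Q | ~R) — ~R is true.
  10. (Q | ~S) — ~S is true.
  11. (U | P) — P is true.
  12. (~R | S) — ~R is true.
  13. (~U | ~S) — ~U is true.
  14. (~R | ~Q | P) — P is true.
  15. (~S | U) — ~S is true.
  16. (~S | Q | V) — ~S is true.
  17. (~T | S | ~P) — ~T is true.
  18. (~U | ~V | S) — ~V is true.
  19. (~Q | T | ~V) — ~V is true.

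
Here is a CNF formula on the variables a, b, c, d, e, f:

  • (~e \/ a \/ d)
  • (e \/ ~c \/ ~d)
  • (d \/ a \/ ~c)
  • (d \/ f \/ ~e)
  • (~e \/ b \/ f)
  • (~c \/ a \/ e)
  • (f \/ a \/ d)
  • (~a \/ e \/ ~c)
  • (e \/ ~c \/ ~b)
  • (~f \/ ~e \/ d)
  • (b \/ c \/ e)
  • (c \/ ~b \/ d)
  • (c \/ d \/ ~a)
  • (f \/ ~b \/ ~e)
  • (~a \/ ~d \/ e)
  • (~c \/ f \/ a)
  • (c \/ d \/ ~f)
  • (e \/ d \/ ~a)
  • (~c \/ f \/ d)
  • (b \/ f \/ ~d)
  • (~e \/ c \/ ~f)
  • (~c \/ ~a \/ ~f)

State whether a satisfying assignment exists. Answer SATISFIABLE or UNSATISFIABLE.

SATISFIABLE

Try a = False.
Set b = True and propagate.
Try c = True.
  then d is forced to True.
  then e is forced to True.
  then f is forced to True.
So a = F, b = T, c = T, d = T, e = T, f = T is a satisfying assignment.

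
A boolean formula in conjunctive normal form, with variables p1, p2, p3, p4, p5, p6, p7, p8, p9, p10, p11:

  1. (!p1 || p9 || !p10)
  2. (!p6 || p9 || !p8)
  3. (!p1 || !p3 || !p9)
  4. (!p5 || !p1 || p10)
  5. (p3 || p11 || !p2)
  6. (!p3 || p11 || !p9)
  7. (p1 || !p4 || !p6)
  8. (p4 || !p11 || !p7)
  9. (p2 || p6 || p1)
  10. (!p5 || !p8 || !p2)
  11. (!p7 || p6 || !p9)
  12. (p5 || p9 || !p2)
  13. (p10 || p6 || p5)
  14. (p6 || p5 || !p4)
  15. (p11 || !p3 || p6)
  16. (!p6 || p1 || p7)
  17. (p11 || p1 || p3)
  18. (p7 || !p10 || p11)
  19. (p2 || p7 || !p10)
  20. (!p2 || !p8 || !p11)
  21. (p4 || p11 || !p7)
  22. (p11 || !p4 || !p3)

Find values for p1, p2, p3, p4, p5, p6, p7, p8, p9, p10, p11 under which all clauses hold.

p1 = F  p2 = T  p3 = T  p4 = T  p5 = T  p6 = F  p7 = T  p8 = F  p9 = F  p10 = T  p11 = T

Check each clause:
  1. (!p1 || p9 || !p10) — !p1 is true.
  2. (!p6 || !p8 || p9) — !p8 is true.
  3. (!p1 || !p9 || !p3) — !p1 is true.
  4. (!p5 || !p1 || p10) — p10 is true.
  5. (p11 || p3 || !p2) — p3 is true.
  6. (!p3 || !p9 || p11) — p11 is true.
  7. (!p4 || p1 || !p6) — !p6 is true.
  8. (p4 || !p7 || !p11) — p4 is true.
  9. (p2 || p6 || p1) — p2 is true.
  10. (!p2 || !p8 || !p5) — !p8 is true.
  11. (!p7 || p6 || !p9) — !p9 is true.
  12. (p5 || p9 || !p2) — p5 is true.
  13. (p10 || p6 || p5) — p10 is true.
  14. (p6 || !p4 || p5) — p5 is true.
  15. (p11 || p6 || !p3) — p11 is true.
  16. (!p6 || p1 || p7) — !p6 is true.
  17. (p1 || p3 || p11) — p3 is true.
  18. (p7 || !p10 || p11) — p11 is true.
  19. (!p10 || p2 || p7) — p2 is true.
  20. (!p2 || !p11 || !p8) — !p8 is true.
  21. (p4 || p11 || !p7) — p11 is true.
  22. (p11 || !p4 || !p3) — p11 is true.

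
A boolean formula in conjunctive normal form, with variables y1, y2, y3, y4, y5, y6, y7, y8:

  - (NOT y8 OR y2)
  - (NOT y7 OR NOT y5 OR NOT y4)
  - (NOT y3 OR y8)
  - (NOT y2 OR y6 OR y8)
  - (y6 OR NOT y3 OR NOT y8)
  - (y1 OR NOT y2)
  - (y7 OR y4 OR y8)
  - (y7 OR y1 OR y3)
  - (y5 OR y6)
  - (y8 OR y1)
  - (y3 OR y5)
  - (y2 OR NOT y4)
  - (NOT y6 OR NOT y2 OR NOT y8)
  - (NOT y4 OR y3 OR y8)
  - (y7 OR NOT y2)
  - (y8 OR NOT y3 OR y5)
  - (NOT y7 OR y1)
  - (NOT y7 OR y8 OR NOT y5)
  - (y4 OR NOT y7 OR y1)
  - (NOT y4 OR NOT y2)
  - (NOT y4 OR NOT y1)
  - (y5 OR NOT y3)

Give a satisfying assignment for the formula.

y1=True  y2=True  y3=False  y4=False  y5=True  y6=False  y7=True  y8=True

Set y1 = True and propagate.
  then y4 is forced to False.
The remaining clauses are satisfied by y2 = True, y3 = False, y5 = True, y6 = False, y7 = True, y8 = True.
Every clause has at least one true literal under this assignment.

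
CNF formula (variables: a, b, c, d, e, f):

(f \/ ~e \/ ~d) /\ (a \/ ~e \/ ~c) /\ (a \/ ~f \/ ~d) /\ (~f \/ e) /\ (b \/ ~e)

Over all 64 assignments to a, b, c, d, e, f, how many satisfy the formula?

24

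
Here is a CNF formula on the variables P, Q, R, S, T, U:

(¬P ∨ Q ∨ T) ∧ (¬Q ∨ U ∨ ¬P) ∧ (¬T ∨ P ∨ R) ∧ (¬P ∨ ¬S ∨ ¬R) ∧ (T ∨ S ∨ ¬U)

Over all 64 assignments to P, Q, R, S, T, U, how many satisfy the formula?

30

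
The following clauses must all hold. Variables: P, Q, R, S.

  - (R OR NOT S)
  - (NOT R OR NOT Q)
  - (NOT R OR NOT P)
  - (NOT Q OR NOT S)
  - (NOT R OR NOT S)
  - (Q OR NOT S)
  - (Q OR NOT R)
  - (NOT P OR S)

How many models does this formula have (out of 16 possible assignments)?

2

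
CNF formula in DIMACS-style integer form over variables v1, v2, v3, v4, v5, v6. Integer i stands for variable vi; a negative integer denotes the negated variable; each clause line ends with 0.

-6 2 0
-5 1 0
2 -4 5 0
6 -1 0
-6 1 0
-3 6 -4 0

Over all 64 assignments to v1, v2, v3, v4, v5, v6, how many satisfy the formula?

13

Case analysis on v6 and v1:
  v6=1, v1=1: forces v2=1; v3, v4, v5 free → 2^3 = 8.
  v6=1, v1=0: a clause becomes empty — 0.
  v6=0, v1=1: a clause becomes empty — 0.
  v6=0, v1=0: 5 of the 16 assignments to (v2,v3,v4,v5) work.
Total: 8 + 0 + 0 + 5 = 13.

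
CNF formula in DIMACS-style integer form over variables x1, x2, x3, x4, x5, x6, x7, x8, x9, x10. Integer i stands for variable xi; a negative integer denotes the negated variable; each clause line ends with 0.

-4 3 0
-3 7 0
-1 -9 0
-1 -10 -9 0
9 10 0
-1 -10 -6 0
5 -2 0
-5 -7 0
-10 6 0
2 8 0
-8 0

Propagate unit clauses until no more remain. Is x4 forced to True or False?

(~x8) stands alone — x8 = False.
In (x8 | x2), x8 is now false; x2 must hold, so x2 = True.
From (x5 | ~x2) and x2 = True: x5 = True.
In (~x5 | ~x7), ~x5 is now false; ~x7 must hold, so x7 = False.
(~x3 | x7): since x7 = False, the clause reduces to (~x3). x3 = False.
From (~x4 | x3) and x3 = False: x4 = False.

False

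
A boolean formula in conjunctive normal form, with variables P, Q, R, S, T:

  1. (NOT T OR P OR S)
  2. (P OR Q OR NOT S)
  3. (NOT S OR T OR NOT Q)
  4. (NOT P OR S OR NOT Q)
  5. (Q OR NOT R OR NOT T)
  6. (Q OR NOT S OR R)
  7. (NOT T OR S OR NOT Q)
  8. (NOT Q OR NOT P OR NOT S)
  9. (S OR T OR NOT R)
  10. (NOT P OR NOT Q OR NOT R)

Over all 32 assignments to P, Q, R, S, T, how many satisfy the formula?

7

Satisfying assignments:
  P=F Q=F R=F S=F T=F
  P=F Q=T R=F S=F T=F
  P=F Q=T R=F S=T T=T
  P=F Q=T R=T S=T T=T
  P=T Q=F R=F S=F T=F
  P=T Q=F R=F S=F T=T
  P=T Q=F R=T S=T T=F
That's 7 in total.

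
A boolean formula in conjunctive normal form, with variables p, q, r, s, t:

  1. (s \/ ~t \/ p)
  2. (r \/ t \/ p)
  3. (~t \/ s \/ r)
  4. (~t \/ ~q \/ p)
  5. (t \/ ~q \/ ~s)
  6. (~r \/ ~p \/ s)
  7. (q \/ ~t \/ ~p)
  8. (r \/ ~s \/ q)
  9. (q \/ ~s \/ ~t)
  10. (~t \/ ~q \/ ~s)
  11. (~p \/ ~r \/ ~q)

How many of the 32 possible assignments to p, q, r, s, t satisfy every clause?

The models are:
  p=F q=F r=T s=F t=F
  p=F q=F r=T s=T t=F
  p=F q=T r=T s=F t=F
  p=T q=F r=F s=F t=F
  p=T q=F r=T s=T t=F
  p=T q=T r=F s=F t=F
That's 6 in total.

6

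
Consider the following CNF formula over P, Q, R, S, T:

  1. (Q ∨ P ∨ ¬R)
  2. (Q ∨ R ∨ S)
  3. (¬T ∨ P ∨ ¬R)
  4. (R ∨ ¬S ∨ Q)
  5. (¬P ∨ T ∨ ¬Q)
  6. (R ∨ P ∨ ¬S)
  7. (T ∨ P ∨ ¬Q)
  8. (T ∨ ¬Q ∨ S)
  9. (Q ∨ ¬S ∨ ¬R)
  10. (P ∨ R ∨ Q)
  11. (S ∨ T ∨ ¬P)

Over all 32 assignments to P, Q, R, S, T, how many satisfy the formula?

6

The models are:
  P=0 Q=1 R=0 S=0 T=1
  P=1 Q=0 R=1 S=0 T=1
  P=1 Q=1 R=0 S=0 T=1
  P=1 Q=1 R=0 S=1 T=1
  P=1 Q=1 R=1 S=0 T=1
  P=1 Q=1 R=1 S=1 T=1
Count: 6.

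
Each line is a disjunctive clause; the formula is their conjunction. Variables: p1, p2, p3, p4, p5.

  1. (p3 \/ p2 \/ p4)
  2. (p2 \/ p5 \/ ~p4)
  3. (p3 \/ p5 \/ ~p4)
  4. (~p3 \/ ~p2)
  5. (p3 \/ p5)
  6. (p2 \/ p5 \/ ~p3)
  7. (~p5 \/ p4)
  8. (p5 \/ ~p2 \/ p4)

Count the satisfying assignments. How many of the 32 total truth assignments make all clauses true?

6

The models are:
  p1=0 p2=0 p3=0 p4=1 p5=1
  p1=0 p2=0 p3=1 p4=1 p5=1
  p1=0 p2=1 p3=0 p4=1 p5=1
  p1=1 p2=0 p3=0 p4=1 p5=1
  p1=1 p2=0 p3=1 p4=1 p5=1
  p1=1 p2=1 p3=0 p4=1 p5=1
That's 6 in total.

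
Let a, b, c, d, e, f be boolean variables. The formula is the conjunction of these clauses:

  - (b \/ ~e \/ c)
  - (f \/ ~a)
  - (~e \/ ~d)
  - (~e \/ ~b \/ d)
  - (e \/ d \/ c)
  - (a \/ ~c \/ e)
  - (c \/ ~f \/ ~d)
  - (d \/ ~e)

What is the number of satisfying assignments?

6

Satisfying assignments:
  a=0 b=0 c=0 d=1 e=0 f=0
  a=0 b=1 c=0 d=1 e=0 f=0
  a=1 b=0 c=1 d=0 e=0 f=1
  a=1 b=0 c=1 d=1 e=0 f=1
  a=1 b=1 c=1 d=0 e=0 f=1
  a=1 b=1 c=1 d=1 e=0 f=1
Count: 6.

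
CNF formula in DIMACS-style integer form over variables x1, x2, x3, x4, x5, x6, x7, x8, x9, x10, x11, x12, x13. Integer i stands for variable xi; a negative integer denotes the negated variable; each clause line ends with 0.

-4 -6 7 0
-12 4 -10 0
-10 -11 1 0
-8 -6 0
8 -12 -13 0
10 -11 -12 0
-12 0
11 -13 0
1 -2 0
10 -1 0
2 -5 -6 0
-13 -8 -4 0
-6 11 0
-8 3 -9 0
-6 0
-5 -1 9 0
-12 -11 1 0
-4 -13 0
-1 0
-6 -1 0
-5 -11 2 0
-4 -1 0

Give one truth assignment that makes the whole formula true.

x1=F, x2=F, x3=F, x4=F, x5=F, x6=F, x7=T, x8=F, x9=T, x10=F, x11=T, x12=F, x13=T

The clause (~x12) is unit: x12 must be False.
The clause (~x6) is unit: x6 must be False.
(~x1) is a unit clause, so x1 = False.
The clause (~x2) is unit: x2 must be False.
Pure literal: x4 appears only negated; assign x4 = False.
Pure literal: x5 appears only negated; assign x5 = False.
Branch on x3: take x3 = False.
Branch on x8: take x8 = False.
The remaining clauses are satisfied by x7 = True, x9 = True, x10 = False, x11 = True, x13 = True.
Every clause has at least one true literal under this assignment.
Check each clause:
  1. (x7 \/ ~x6 \/ ~x4) — ~x6 is true.
  2. (~x10 \/ ~x12 \/ x4) — ~x12 is true.
  3. (~x11 \/ x1 \/ ~x10) — ~x10 is true.
  4. (~x8 \/ ~x6) — ~x8 is true.
  5. (x8 \/ ~x12 \/ ~x13) — ~x12 is true.
  6. (x10 \/ ~x11 \/ ~x12) — ~x12 is true.
  7. (~x12) — ~x12 is true.
  8. (~x13 \/ x11) — x11 is true.
  9. (x1 \/ ~x2) — ~x2 is true.
  10. (x10 \/ ~x1) — ~x1 is true.
  11. (x2 \/ ~x5 \/ ~x6) — ~x6 is true.
  12. (~x8 \/ ~x13 \/ ~x4) — ~x8 is true.
  13. (x11 \/ ~x6) — ~x6 is true.
  14. (~x8 \/ ~x9 \/ x3) — ~x8 is true.
  15. (~x6) — ~x6 is true.
  16. (~x5 \/ ~x1 \/ x9) — x9 is true.
  17. (x1 \/ ~x12 \/ ~x11) — ~x12 is true.
  18. (~x13 \/ ~x4) — ~x4 is true.
  19. (~x1) — ~x1 is true.
  20. (~x1 \/ ~x6) — ~x6 is true.
  21. (x2 \/ ~x5 \/ ~x11) — ~x5 is true.
  22. (~x4 \/ ~x1) — ~x4 is true.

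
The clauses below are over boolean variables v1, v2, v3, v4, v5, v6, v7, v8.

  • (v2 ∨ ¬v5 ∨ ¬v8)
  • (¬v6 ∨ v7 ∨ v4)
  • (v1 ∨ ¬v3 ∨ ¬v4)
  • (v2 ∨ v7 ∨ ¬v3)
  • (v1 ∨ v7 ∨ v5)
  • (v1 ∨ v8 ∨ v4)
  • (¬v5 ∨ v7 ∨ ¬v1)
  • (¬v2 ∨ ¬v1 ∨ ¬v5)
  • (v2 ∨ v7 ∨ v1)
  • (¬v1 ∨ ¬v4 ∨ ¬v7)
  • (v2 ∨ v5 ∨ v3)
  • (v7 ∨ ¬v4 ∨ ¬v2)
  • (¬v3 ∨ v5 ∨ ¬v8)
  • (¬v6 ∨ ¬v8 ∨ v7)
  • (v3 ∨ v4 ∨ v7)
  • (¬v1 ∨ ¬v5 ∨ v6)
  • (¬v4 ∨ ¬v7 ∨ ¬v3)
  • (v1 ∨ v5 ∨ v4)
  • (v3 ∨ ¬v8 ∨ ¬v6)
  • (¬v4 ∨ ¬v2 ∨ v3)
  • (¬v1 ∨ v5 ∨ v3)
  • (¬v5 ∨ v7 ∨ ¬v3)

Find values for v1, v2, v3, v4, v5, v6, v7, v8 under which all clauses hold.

v1 = False, v2 = True, v3 = True, v4 = False, v5 = True, v6 = True, v7 = True, v8 = True

Check each clause:
  1. (v2 ∨ ¬v8 ∨ ¬v5) — v2 is true.
  2. (v4 ∨ v7 ∨ ¬v6) — v7 is true.
  3. (v1 ∨ ¬v4 ∨ ¬v3) — ¬v4 is true.
  4. (¬v3 ∨ v2 ∨ v7) — v2 is true.
  5. (v7 ∨ v5 ∨ v1) — v5 is true.
  6. (v1 ∨ v4 ∨ v8) — v8 is true.
  7. (v7 ∨ ¬v5 ∨ ¬v1) — ¬v1 is true.
  8. (¬v5 ∨ ¬v1 ∨ ¬v2) — ¬v1 is true.
  9. (v7 ∨ v2 ∨ v1) — v2 is true.
  10. (¬v1 ∨ ¬v7 ∨ ¬v4) — ¬v4 is true.
  11. (v3 ∨ v5 ∨ v2) — v2 is true.
  12. (¬v2 ∨ v7 ∨ ¬v4) — ¬v4 is true.
  13. (v5 ∨ ¬v8 ∨ ¬v3) — v5 is true.
  14. (v7 ∨ ¬v8 ∨ ¬v6) — v7 is true.
  15. (v3 ∨ v7 ∨ v4) — v3 is true.
  16. (v6 ∨ ¬v5 ∨ ¬v1) — v6 is true.
  17. (¬v4 ∨ ¬v3 ∨ ¬v7) — ¬v4 is true.
  18. (v4 ∨ v1 ∨ v5) — v5 is true.
  19. (¬v6 ∨ ¬v8 ∨ v3) — v3 is true.
  20. (¬v2 ∨ v3 ∨ ¬v4) — v3 is true.
  21. (v3 ∨ ¬v1 ∨ v5) — v3 is true.
  22. (¬v3 ∨ ¬v5 ∨ v7) — v7 is true.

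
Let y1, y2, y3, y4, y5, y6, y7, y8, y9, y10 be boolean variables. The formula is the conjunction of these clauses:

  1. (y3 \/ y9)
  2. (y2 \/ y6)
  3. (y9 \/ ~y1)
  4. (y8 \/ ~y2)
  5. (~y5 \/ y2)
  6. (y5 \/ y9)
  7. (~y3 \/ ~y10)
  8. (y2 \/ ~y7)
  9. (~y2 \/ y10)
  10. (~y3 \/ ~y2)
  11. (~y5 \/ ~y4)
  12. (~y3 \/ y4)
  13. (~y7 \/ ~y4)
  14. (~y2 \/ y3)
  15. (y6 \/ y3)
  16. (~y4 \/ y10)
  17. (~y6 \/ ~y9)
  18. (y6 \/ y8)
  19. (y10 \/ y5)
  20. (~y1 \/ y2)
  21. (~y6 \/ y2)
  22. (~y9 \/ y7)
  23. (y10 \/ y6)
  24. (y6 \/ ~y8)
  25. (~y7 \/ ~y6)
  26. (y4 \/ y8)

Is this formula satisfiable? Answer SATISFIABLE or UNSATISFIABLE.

y2 = True:
  propagation gives y8=True, y10=True, y3=False; an empty clause results — contradiction.
y2 = False:
  propagation gives y6=True; an empty clause results — contradiction.
Every branch closes, so no satisfying assignment exists.

UNSATISFIABLE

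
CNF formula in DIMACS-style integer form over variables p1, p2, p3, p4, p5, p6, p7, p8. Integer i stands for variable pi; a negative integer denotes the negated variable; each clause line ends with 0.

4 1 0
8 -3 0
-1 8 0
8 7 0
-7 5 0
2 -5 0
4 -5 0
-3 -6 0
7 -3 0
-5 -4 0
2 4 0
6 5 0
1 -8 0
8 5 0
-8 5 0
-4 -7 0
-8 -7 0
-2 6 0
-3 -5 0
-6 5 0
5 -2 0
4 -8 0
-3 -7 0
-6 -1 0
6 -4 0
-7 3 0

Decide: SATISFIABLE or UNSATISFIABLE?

UNSATISFIABLE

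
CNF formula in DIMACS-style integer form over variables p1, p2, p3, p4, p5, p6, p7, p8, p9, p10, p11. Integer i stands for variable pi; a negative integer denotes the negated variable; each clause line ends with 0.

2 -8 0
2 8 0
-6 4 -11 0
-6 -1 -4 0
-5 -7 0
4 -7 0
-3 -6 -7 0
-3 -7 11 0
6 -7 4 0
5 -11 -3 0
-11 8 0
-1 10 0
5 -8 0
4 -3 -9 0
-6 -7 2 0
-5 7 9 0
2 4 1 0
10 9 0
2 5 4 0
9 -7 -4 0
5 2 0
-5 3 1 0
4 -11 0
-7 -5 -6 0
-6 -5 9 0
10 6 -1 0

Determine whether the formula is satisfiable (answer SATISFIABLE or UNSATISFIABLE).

p2 occurs only positively in the remaining clauses — set p2 = True.
p10 occurs only positively in the remaining clauses — set p10 = True.
Branch on p1: take p1 = False.
For the remaining variables, p3 = True, p4 = True, p5 = False, p6 = False, p7 = False, p8 = False, p9 = False, p11 = False works.
Every clause has at least one true literal under this assignment.
So p1=False, p2=True, p3=True, p4=True, p5=False, p6=False, p7=False, p8=False, p9=False, p10=True, p11=False is a satisfying assignment.

SATISFIABLE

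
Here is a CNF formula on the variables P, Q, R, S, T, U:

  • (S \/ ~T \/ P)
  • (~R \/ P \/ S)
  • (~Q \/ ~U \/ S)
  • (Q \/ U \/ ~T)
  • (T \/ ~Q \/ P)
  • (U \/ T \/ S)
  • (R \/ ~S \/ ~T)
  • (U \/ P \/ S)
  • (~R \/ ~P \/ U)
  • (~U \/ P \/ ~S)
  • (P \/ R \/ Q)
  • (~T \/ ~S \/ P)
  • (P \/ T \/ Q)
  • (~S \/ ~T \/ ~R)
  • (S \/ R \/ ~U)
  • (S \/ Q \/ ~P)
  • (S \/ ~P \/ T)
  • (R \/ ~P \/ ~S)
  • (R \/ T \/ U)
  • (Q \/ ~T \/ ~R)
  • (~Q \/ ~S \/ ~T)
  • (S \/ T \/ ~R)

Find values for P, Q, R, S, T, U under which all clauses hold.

P = True, Q = False, R = True, S = True, T = False, U = True

Try P = True.
For the remaining variables, Q = False, R = True, S = True, T = False, U = True works.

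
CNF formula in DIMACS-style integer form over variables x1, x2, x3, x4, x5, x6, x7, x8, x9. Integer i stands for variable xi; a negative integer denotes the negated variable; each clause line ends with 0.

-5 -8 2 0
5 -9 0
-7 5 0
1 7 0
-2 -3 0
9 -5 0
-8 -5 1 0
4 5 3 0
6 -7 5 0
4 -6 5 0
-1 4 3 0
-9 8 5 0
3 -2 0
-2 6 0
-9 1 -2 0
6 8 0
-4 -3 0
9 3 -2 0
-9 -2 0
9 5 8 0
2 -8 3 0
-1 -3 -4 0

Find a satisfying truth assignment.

Branch on x1: take x1 = False.
  then x7 is forced to True.
  then x5 is forced to True.
  then x9 is forced to True.
  then x8 is forced to False.
  then x2 is forced to False.
  then x6 is forced to True.
Set x3 = False and propagate.
x4 is now unconstrained; take x4 = False.

x1 = False, x2 = False, x3 = False, x4 = False, x5 = True, x6 = True, x7 = True, x8 = False, x9 = True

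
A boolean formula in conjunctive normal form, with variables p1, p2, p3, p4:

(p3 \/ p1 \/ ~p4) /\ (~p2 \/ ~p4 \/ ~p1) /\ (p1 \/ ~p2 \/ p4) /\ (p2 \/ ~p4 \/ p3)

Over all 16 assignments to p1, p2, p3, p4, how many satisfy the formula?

9

Case analysis on p4 and p1:
  p4=T, p1=T: remaining (p2,p3) ∈ {(F,T)} — 1.
  p4=T, p1=F: remaining (p2,p3) ∈ {(F,T); (T,T)} — 2.
  p4=F, p1=T: remaining (p2,p3) ∈ {(F,F); (F,T); (T,F); (T,T)} — 4.
  p4=F, p1=F: remaining (p2,p3) ∈ {(F,F); (F,T)} — 2.
Total: 1 + 2 + 4 + 2 = 9.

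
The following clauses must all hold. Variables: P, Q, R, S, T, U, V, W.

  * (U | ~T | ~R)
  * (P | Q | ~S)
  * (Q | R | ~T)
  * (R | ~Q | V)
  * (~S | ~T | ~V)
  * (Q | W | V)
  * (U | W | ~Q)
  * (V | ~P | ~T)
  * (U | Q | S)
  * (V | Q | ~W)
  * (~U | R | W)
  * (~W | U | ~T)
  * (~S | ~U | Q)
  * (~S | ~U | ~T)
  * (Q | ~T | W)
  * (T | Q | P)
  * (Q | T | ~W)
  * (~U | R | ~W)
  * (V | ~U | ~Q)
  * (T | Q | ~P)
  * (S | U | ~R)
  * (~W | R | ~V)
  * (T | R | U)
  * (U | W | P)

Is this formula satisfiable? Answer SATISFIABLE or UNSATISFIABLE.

SATISFIABLE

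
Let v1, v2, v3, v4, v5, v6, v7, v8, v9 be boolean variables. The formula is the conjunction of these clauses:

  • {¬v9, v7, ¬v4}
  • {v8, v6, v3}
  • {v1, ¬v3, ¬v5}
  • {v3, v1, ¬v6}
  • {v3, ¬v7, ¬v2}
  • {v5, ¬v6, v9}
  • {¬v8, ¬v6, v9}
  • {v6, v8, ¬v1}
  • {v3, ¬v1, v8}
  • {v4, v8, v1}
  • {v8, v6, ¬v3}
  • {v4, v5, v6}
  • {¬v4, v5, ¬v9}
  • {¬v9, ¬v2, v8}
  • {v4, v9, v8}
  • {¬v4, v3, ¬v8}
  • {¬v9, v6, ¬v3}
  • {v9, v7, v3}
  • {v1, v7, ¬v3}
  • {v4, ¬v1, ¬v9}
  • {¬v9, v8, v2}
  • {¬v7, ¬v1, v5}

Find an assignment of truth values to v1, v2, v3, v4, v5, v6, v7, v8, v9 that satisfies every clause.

Try v1 = False.
Set v2 = False and propagate.
For the remaining variables, v3 = False, v4 = False, v5 = True, v6 = False, v7 = True, v8 = True, v9 = False works.
Every clause has at least one true literal under this assignment.
Check each clause:
  1. {v7, ¬v9, ¬v4} — v7 is true.
  2. {v3, v6, v8} — v8 is true.
  3. {v1, ¬v5, ¬v3} — ¬v3 is true.
  4. {¬v6, v3, v1} — ¬v6 is true.
  5. {¬v2, ¬v7, v3} — ¬v2 is true.
  6. {v5, v9, ¬v6} — ¬v6 is true.
  7. {¬v6, ¬v8, v9} — ¬v6 is true.
  8. {v8, ¬v1, v6} — v8 is true.
  9. {v3, v8, ¬v1} — v8 is true.
  10. {v4, v1, v8} — v8 is true.
  11. {v8, v6, ¬v3} — v8 is true.
  12. {v4, v5, v6} — v5 is true.
  13. {¬v9, v5, ¬v4} — ¬v4 is true.
  14. {v8, ¬v2, ¬v9} — v8 is true.
  15. {v8, v9, v4} — v8 is true.
  16. {¬v8, ¬v4, v3} — ¬v4 is true.
  17. {¬v9, v6, ¬v3} — ¬v3 is true.
  18. {v3, v9, v7} — v7 is true.
  19. {v1, v7, ¬v3} — ¬v3 is true.
  20. {¬v9, ¬v1, v4} — ¬v1 is true.
  21. {v2, ¬v9, v8} — v8 is true.
  22. {v5, ¬v1, ¬v7} — v5 is true.

v1=False, v2=False, v3=False, v4=False, v5=True, v6=False, v7=True, v8=True, v9=False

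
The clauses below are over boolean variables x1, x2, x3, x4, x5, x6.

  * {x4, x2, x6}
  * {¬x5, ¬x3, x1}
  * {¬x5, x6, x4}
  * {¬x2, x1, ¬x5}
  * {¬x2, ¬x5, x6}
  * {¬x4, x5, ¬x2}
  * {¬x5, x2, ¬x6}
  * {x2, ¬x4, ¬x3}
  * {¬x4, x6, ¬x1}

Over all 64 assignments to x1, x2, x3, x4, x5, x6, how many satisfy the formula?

Case analysis on x2 and x5:
  x2=T, x5=T: remaining (x1,x3,x4,x6) ∈ {(T,F,F,T); (T,F,T,T); (T,T,F,T); (T,T,T,T)} — 4.
  x2=T, x5=F: forces x4=F; x1, x3, x6 free → 2^3 = 8.
  x2=F, x5=T: remaining (x1,x3,x4,x6) ∈ {(F,F,T,F)} — 1.
  x2=F, x5=F: 7 of the 16 assignments to (x1,x3,x4,x6) work.
Total: 4 + 8 + 1 + 7 = 20.

20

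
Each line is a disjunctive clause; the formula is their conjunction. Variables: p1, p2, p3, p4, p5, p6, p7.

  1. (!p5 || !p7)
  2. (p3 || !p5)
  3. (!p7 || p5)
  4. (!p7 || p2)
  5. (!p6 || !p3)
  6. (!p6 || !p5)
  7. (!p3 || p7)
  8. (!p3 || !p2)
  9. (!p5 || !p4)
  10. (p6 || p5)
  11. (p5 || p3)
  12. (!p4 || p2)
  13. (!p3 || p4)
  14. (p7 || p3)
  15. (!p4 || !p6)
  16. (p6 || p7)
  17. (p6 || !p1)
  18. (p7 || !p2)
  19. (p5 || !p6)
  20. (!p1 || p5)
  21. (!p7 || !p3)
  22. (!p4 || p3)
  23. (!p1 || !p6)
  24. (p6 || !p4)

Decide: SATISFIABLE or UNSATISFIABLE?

UNSATISFIABLE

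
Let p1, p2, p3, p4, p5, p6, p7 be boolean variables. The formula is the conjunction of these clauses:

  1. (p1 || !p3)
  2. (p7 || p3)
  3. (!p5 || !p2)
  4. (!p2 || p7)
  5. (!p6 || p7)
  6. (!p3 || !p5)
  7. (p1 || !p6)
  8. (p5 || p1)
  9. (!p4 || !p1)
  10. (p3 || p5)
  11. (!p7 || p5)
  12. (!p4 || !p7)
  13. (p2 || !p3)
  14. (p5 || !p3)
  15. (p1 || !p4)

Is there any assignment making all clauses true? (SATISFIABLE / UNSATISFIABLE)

SATISFIABLE

Pure literal: p4 appears only negated; assign p4 = False.
Try p1 = True.
Set p2 = False and propagate.
  then p3 is forced to False.
  then p7 is forced to True.
  then p5 is forced to True.
p6 is now unconstrained; take p6 = True.
Every clause has at least one true literal under this assignment.
So p1=True, p2=False, p3=False, p4=False, p5=True, p6=True, p7=True is a satisfying assignment.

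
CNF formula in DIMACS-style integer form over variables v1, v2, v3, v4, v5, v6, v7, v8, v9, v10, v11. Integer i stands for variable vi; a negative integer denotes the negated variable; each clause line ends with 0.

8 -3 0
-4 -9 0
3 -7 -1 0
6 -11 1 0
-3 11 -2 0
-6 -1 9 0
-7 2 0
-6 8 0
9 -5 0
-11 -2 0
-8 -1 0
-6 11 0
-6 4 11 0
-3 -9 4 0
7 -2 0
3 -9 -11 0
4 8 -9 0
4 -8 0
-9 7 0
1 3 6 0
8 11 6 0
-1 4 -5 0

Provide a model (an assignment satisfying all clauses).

Pure literal: v5 appears only negated; assign v5 = False.
Branch on v1: take v1 = False.
For the remaining variables, v2 = False, v3 = True, v4 = True, v6 = False, v7 = False, v8 = True, v9 = False, v10 = False, v11 = False works.

v1=F, v2=F, v3=T, v4=T, v5=F, v6=F, v7=F, v8=T, v9=F, v10=F, v11=F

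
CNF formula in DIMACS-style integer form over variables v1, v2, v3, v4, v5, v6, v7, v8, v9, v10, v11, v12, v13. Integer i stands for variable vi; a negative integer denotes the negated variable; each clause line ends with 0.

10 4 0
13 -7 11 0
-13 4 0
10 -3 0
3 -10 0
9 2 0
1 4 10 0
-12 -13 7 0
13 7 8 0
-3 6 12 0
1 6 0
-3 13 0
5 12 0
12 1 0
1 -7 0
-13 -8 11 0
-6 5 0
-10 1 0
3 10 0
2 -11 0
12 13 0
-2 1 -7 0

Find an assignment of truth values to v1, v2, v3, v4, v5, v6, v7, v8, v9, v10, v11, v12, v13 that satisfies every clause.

v1=T, v2=T, v3=T, v4=T, v5=F, v6=F, v7=T, v8=T, v9=F, v10=T, v11=T, v12=T, v13=T

Check each clause:
  1. (v10 ∨ v4) — v10 is true.
  2. (v13 ∨ v11 ∨ ¬v7) — v11 is true.
  3. (¬v13 ∨ v4) — v4 is true.
  4. (v10 ∨ ¬v3) — v10 is true.
  5. (¬v10 ∨ v3) — v3 is true.
  6. (v9 ∨ v2) — v2 is true.
  7. (v4 ∨ v1 ∨ v10) — v1 is true.
  8. (v7 ∨ ¬v13 ∨ ¬v12) — v7 is true.
  9. (v13 ∨ v8 ∨ v7) — v8 is true.
  10. (v6 ∨ v12 ∨ ¬v3) — v12 is true.
  11. (v6 ∨ v1) — v1 is true.
  12. (v13 ∨ ¬v3) — v13 is true.
  13. (v5 ∨ v12) — v12 is true.
  14. (v1 ∨ v12) — v1 is true.
  15. (¬v7 ∨ v1) — v1 is true.
  16. (¬v8 ∨ ¬v13 ∨ v11) — v11 is true.
  17. (¬v6 ∨ v5) — ¬v6 is true.
  18. (¬v10 ∨ v1) — v1 is true.
  19. (v10 ∨ v3) — v10 is true.
  20. (¬v11 ∨ v2) — v2 is true.
  21. (v12 ∨ v13) — v12 is true.
  22. (¬v2 ∨ v1 ∨ ¬v7) — v1 is true.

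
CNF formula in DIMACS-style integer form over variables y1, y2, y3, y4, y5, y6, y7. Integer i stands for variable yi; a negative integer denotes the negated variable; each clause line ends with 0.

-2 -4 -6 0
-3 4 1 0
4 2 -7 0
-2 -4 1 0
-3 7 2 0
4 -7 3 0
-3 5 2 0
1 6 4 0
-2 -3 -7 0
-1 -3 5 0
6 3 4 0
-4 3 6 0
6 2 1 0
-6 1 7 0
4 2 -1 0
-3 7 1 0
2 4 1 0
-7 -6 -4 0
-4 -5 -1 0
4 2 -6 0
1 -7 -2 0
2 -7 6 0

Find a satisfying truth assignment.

y1=1  y2=0  y3=0  y4=1  y5=0  y6=1  y7=0

Try y1 = True.
Try y2 = False.
  then y4 is forced to True.
  then y5 is forced to False.
  then y3 is forced to False.
  then y6 is forced to True.
  then y7 is forced to False.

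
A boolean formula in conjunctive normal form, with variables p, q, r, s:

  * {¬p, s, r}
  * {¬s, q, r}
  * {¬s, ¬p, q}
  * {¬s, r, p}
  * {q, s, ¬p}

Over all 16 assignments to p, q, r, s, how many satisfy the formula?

9

Case analysis on s and p:
  s=T, p=T: remaining (q,r) ∈ {(T,F); (T,T)} — 2.
  s=T, p=F: remaining (q,r) ∈ {(F,T); (T,T)} — 2.
  s=F, p=T: remaining (q,r) ∈ {(T,T)} — 1.
  s=F, p=F: remaining (q,r) ∈ {(F,F); (F,T); (T,F); (T,T)} — 4.
Total: 2 + 2 + 1 + 4 = 9.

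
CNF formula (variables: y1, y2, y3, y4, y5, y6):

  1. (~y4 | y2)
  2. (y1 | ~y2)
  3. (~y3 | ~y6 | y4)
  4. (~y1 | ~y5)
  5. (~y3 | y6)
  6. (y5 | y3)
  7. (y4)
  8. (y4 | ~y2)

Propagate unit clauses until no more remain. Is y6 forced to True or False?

(y4) stands alone — y4 = True.
(~y4 | y2) with y4 = True leaves only y2, so y2 = True.
(~y2 | y1) with y2 = True leaves only y1, so y1 = True.
In (~y5 | ~y1), ~y1 is now false; ~y5 must hold, so y5 = False.
(y5 | y3) with y5 = False leaves only y3, so y3 = True.
From (y6 | ~y3) and y3 = True: y6 = True.

True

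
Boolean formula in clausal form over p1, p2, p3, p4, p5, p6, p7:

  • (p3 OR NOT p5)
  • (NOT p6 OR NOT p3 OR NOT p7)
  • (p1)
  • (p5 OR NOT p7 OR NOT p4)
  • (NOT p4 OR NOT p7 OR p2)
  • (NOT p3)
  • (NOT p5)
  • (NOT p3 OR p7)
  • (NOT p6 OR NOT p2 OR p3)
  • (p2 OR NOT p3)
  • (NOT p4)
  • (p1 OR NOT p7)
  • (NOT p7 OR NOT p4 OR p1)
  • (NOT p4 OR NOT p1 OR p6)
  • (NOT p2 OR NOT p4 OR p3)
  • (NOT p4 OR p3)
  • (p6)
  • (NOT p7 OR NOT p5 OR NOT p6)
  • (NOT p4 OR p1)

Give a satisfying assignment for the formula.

Unit propagation: (p1) forces p1 = True.
Unit propagation: (NOT p3) forces p3 = False.
(NOT p5) is a unit clause, so p5 = False.
The clause (NOT p4) is unit: p4 must be False.
The clause (p6) is unit: p6 must be True.
The clause (NOT p2) is unit: p2 must be False.
p7 is now unconstrained; take p7 = True.
Every clause has at least one true literal under this assignment.

p1=True  p2=False  p3=False  p4=False  p5=False  p6=True  p7=True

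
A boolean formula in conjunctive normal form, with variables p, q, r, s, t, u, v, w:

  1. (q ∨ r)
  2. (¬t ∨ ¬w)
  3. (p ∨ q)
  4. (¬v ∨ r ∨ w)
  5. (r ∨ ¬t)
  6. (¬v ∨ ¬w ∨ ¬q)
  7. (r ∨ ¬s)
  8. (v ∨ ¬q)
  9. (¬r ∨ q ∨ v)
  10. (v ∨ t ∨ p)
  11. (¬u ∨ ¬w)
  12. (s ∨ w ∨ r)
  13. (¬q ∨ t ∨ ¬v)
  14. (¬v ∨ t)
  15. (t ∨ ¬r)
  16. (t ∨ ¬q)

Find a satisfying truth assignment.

p=1  q=0  r=1  s=1  t=1  u=1  v=1  w=0

Check each clause:
  1. (q ∨ r) — r is true.
  2. (¬t ∨ ¬w) — ¬w is true.
  3. (q ∨ p) — p is true.
  4. (r ∨ w ∨ ¬v) — r is true.
  5. (¬t ∨ r) — r is true.
  6. (¬q ∨ ¬v ∨ ¬w) — ¬w is true.
  7. (r ∨ ¬s) — r is true.
  8. (v ∨ ¬q) — ¬q is true.
  9. (¬r ∨ v ∨ q) — v is true.
  10. (v ∨ p ∨ t) — p is true.
  11. (¬u ∨ ¬w) — ¬w is true.
  12. (s ∨ r ∨ w) — r is true.
  13. (¬q ∨ ¬v ∨ t) — t is true.
  14. (t ∨ ¬v) — t is true.
  15. (¬r ∨ t) — t is true.
  16. (t ∨ ¬q) — t is true.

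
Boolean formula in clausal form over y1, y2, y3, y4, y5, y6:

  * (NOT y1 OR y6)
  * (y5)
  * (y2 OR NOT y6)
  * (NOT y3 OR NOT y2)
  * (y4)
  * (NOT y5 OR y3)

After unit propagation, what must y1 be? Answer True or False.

(y5) stands alone — y5 = True.
Unit clause (y4) sets y4 = True.
In (y3 OR NOT y5), NOT y5 is now false; y3 must hold, so y3 = True.
From (NOT y3 OR NOT y2) and y3 = True: y2 = False.
(NOT y6 OR y2): since y2 = False, the clause reduces to (NOT y6). y6 = False.
(NOT y1 OR y6): since y6 = False, the clause reduces to (NOT y1). y1 = False.

False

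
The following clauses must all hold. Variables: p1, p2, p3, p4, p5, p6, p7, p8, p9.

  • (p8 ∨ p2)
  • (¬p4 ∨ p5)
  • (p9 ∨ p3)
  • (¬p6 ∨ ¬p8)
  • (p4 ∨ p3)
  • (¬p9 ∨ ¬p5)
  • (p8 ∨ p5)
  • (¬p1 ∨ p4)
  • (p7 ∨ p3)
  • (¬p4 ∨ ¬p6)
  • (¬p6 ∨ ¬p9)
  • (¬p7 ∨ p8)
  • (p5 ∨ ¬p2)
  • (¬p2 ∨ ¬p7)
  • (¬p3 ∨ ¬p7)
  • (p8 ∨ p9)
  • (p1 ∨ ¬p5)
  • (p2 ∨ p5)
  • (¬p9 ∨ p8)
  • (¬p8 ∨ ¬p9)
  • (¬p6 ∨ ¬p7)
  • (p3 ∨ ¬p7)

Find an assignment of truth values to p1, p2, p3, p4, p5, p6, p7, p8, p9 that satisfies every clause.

p1 = T, p2 = T, p3 = T, p4 = T, p5 = T, p6 = F, p7 = F, p8 = T, p9 = F

Check each clause:
  1. (p8 ∨ p2) — p8 is true.
  2. (¬p4 ∨ p5) — p5 is true.
  3. (p9 ∨ p3) — p3 is true.
  4. (¬p8 ∨ ¬p6) — ¬p6 is true.
  5. (p4 ∨ p3) — p3 is true.
  6. (¬p5 ∨ ¬p9) — ¬p9 is true.
  7. (p5 ∨ p8) — p8 is true.
  8. (p4 ∨ ¬p1) — p4 is true.
  9. (p3 ∨ p7) — p3 is true.
  10. (¬p6 ∨ ¬p4) — ¬p6 is true.
  11. (¬p6 ∨ ¬p9) — ¬p6 is true.
  12. (p8 ∨ ¬p7) — p8 is true.
  13. (¬p2 ∨ p5) — p5 is true.
  14. (¬p2 ∨ ¬p7) — ¬p7 is true.
  15. (¬p3 ∨ ¬p7) — ¬p7 is true.
  16. (p9 ∨ p8) — p8 is true.
  17. (¬p5 ∨ p1) — p1 is true.
  18. (p2 ∨ p5) — p2 is true.
  19. (p8 ∨ ¬p9) — p8 is true.
  20. (¬p8 ∨ ¬p9) — ¬p9 is true.
  21. (¬p6 ∨ ¬p7) — ¬p7 is true.
  22. (p3 ∨ ¬p7) — ¬p7 is true.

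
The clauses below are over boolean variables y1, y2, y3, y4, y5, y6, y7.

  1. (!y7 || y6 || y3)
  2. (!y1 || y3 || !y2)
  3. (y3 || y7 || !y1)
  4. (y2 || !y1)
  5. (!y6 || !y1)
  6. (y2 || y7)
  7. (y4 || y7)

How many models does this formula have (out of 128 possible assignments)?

38

Split on y1, then y7.
  y1=T, y7=T: remaining (y2,y3,y4,y5,y6) ∈ {(T,T,F,F,F); (T,T,F,T,F); (T,T,T,F,F); (T,T,T,T,F)} — 4.
  y1=T, y7=F: remaining (y2,y3,y4,y5,y6) ∈ {(T,T,T,F,F); (T,T,T,T,F)} — 2.
  y1=F, y7=T: y2, y4, y5 free; 3 ways for (y3,y6) × 2^3 = 24.
  y1=F, y7=F: forces y2=T; y4=T; y3, y5, y6 free → 2^3 = 8.
Total: 4 + 2 + 24 + 8 = 38.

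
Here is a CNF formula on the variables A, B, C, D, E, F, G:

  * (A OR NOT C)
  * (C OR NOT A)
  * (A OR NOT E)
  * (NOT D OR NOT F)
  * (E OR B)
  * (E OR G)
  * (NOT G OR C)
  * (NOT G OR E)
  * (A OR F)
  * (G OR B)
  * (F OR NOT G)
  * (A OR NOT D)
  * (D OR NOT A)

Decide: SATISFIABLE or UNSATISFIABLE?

Pure literal: B appears only positively; assign B = True.
Set A = True and propagate.
  then C is forced to True.
  then D is forced to True.
  then F is forced to False.
  then G is forced to False.
  then E is forced to True.
Every clause has at least one true literal under this assignment.
So A = T, B = T, C = T, D = T, E = T, F = F, G = F is a satisfying assignment.

SATISFIABLE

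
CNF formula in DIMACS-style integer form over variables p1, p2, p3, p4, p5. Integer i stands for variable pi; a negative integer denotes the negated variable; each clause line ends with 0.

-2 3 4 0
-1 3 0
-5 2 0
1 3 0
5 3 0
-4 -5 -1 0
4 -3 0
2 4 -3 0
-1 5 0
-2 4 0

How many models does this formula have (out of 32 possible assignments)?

Satisfying assignments:
  p1=F p2=F p3=T p4=T p5=F
  p1=F p2=T p3=T p4=T p5=F
  p1=F p2=T p3=T p4=T p5=T
That's 3 in total.

3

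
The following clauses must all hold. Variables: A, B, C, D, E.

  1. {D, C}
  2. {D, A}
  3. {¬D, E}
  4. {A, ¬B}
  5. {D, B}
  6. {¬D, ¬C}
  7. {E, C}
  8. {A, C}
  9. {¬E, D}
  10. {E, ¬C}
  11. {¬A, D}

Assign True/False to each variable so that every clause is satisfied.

A=T, B=T, C=F, D=T, E=T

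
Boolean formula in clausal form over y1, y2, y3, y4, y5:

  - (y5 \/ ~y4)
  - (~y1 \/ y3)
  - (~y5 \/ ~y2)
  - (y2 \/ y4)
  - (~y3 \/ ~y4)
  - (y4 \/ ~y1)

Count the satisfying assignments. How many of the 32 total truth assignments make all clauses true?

Satisfying assignments:
  y1=F y2=F y3=F y4=T y5=T
  y1=F y2=T y3=F y4=F y5=F
  y1=F y2=T y3=T y4=F y5=F
Count: 3.

3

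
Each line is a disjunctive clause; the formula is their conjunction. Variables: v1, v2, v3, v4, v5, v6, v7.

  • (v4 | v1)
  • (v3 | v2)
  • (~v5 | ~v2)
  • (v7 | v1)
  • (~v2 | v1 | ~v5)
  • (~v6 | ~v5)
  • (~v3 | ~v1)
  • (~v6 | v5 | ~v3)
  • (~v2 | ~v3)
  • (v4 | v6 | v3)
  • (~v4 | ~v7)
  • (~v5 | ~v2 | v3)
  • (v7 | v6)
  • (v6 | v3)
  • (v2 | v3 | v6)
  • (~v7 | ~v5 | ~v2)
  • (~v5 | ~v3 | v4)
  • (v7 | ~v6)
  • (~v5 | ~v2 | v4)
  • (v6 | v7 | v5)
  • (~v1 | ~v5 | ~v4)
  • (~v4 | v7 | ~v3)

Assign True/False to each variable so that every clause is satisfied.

Branch on v1: take v1 = True.
  then v3 is forced to False.
  then v2 is forced to True.
  then v5 is forced to False.
  then v6 is forced to True.
  then v7 is forced to True.
  then v4 is forced to False.

v1=True, v2=True, v3=False, v4=False, v5=False, v6=True, v7=True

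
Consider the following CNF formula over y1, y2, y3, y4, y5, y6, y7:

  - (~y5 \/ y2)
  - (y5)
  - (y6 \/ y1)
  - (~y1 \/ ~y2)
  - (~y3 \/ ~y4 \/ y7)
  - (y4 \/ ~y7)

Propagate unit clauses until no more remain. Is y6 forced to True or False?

Unit clause (y5) sets y5 = True.
(~y5 \/ y2) with y5 = True leaves only y2, so y2 = True.
(~y2 \/ ~y1) with y2 = True leaves only ~y1, so y1 = False.
From (y6 \/ y1) and y1 = False: y6 = True.

True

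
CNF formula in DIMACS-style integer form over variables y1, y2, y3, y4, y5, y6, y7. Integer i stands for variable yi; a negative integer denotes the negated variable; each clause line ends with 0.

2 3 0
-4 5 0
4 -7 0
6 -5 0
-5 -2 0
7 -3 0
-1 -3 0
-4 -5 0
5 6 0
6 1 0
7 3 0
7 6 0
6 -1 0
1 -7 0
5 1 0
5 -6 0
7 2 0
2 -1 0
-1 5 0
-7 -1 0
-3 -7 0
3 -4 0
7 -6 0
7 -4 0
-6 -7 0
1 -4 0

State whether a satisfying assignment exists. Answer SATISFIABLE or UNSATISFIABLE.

y7 = True:
  propagation gives y4=True, y5=True; an empty clause results — contradiction.
y7 = False:
  propagation gives y3=False; an empty clause results — contradiction.
Every branch closes, so no satisfying assignment exists.

UNSATISFIABLE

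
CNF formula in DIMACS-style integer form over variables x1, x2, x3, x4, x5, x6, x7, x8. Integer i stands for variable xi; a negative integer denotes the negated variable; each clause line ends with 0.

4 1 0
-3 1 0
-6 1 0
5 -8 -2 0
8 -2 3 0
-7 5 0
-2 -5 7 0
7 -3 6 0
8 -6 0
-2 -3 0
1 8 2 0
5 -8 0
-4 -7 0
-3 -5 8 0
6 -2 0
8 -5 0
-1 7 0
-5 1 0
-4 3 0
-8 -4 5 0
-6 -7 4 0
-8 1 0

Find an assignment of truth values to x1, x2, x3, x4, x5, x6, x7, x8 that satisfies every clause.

Set x1 = True and propagate.
  then x7 is forced to True.
  then x5 is forced to True.
  then x4 is forced to False.
  then x8 is forced to True.
  then x6 is forced to False.
  then x2 is forced to False.
x3 is now unconstrained; take x3 = True.
Every clause has at least one true literal under this assignment.
Check each clause:
  1. (x4 \/ x1) — x1 is true.
  2. (x1 \/ ~x3) — x1 is true.
  3. (x1 \/ ~x6) — x1 is true.
  4. (x5 \/ ~x2 \/ ~x8) — x5 is true.
  5. (x8 \/ x3 \/ ~x2) — x8 is true.
  6. (x5 \/ ~x7) — x5 is true.
  7. (~x5 \/ x7 \/ ~x2) — ~x2 is true.
  8. (x7 \/ ~x3 \/ x6) — x7 is true.
  9. (x8 \/ ~x6) — x8 is true.
  10. (~x3 \/ ~x2) — ~x2 is true.
  11. (x1 \/ x2 \/ x8) — x8 is true.
  12. (x5 \/ ~x8) — x5 is true.
  13. (~x4 \/ ~x7) — ~x4 is true.
  14. (~x5 \/ ~x3 \/ x8) — x8 is true.
  15. (~x2 \/ x6) — ~x2 is true.
  16. (~x5 \/ x8) — x8 is true.
  17. (~x1 \/ x7) — x7 is true.
  18. (x1 \/ ~x5) — x1 is true.
  19. (~x4 \/ x3) — x3 is true.
  20. (x5 \/ ~x4 \/ ~x8) — ~x4 is true.
  21. (~x7 \/ x4 \/ ~x6) — ~x6 is true.
  22. (x1 \/ ~x8) — x1 is true.

x1=1  x2=0  x3=1  x4=0  x5=1  x6=0  x7=1  x8=1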